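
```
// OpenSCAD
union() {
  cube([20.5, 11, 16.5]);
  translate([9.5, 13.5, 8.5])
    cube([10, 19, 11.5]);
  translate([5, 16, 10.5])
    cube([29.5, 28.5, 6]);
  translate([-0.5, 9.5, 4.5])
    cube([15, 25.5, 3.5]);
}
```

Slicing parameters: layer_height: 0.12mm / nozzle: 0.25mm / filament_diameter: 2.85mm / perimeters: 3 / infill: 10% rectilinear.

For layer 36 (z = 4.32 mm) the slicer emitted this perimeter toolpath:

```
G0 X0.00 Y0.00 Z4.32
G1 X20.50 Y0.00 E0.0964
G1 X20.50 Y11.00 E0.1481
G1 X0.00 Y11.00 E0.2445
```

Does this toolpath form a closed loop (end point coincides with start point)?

Start point (G0): (0.00, 0.00). End point (last G1): the path does not return to the start — open.

no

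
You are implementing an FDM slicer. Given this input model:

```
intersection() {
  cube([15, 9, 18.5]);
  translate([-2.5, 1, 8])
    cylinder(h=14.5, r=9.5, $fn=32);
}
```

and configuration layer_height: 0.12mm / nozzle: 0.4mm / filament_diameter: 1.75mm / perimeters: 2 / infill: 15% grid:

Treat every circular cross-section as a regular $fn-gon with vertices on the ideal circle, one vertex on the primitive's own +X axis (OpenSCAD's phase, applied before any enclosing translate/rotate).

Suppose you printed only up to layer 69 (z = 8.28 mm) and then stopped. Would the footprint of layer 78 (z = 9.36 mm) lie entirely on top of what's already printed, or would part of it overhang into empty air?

entirely on top

Compare the two slices. At z = 8.28: the cube is present — its section is the full 15×9 rectangle (area 135.00 mm²); the r=9.5 cylinder at (-2.5, 1) gives a regular 32-gon of circumradius 9.5 (constant along its height) (area = (32/2)·9.500²·sin(360°/32) = 281.71 mm²); After intersecting: the r=9.5 cylinder at (-2.5, 1) partially overlaps the 15×9 cube; clipping to the common part keeps 52.34 mm² — area = 52.34 mm². At z = 9.36: the cube (footprint 15×9) is included at this height (area 135.00 mm²); the r=9.5 cylinder at (-2.5, 1) gives a regular 32-gon of circumradius 9.5 (constant along its height) (area = (32/2)·9.500²·sin(360°/32) = 281.71 mm²); Keeping only the common overlap: the r=9.5 cylinder at (-2.5, 1) partially overlaps the 15×9 cube; clipping to the common part keeps 52.34 mm² — area = 52.34 mm². Checking containment: the cross-section at z = 9.36 is a subset of the cross-section at z = 8.28.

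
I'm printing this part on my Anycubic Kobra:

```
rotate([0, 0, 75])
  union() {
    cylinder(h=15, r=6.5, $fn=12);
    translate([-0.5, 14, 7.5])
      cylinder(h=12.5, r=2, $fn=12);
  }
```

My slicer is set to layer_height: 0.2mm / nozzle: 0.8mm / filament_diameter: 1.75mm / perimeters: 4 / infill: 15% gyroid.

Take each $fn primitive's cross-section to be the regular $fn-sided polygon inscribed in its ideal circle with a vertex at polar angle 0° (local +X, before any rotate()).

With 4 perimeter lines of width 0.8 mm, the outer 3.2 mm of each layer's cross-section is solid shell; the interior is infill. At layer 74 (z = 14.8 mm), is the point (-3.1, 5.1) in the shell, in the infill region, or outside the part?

At z = 14.8 mm: the r=6.5 cylinder contributes a regular 12-gon of circumradius 6.5; the r=2 cylinder at (-0.5, 14) contributes a regular 12-gon of circumradius 2; Taking the union: the 2 present regions are separate (no shared area or edge), so areas and boundary lengths simply add and each stays a separate island — 2 connected regions; (whole slice rotated 75° about Z — lengths, areas and connectivity unchanged). Overall, the cross-section has 2 separate islands. Undo the 75° rotation: the query point maps to (4.124, 4.314) in the un-rotated model frame. The nearest boundary edge runs (3.25, 5.63)→(5.63, 3.25); distance from the point to it = 0.31 mm. (Shell/infill is judged within the island containing the point — the largest one.) The point is inside the cross-section, 0.31 mm from the nearest boundary — within the 3.2 mm shell band (4 × 0.8).

shell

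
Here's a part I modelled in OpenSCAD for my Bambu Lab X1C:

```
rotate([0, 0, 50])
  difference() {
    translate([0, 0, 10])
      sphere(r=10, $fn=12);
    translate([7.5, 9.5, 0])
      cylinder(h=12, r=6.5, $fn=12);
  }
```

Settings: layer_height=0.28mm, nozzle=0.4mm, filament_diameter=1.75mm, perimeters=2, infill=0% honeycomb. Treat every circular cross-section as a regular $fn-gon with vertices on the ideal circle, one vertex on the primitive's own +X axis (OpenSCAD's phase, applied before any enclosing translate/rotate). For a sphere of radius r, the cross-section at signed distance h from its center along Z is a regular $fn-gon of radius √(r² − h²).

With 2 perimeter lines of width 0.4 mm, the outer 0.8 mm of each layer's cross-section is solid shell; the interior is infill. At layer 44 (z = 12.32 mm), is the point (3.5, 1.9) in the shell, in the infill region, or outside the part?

infill

At z = 12.32 mm: the r=10 sphere contributes a regular 12-gon of circumradius √(10²−2.32²) = 9.727; the cylinder at (7.5, 9.5) does not reach this height (z outside [0, 12]); Taking the first minus the rest: none of the subtracted shapes is present at this height, so the r=10 sphere is unchanged — 1 connected region; (rotated 50° about Z; rotation is an isometry so areas/perimeters/island counts are preserved). Overall, the cross-section is a single solid region. Undo the 50° rotation: the query point maps to (3.705, -1.460) in the un-rotated model frame. The nearest boundary edge runs (8.42, -4.86)→(9.73, 0.00); distance from the point to it = 5.44 mm. The point is inside the cross-section and 5.44 mm from the nearest boundary — more than the 0.8 mm shell width (2 × 0.4), so it's in the infill interior.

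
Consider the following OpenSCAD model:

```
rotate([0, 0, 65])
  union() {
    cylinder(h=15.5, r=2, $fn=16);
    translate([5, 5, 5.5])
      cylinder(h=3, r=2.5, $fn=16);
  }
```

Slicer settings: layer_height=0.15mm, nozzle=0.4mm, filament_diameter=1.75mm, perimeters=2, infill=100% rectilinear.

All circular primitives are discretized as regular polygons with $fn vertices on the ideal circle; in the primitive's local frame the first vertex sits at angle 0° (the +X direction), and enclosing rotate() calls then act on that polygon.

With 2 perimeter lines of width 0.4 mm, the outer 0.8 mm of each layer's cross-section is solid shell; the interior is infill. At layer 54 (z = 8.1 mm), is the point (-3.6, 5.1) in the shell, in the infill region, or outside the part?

shell

At z = 8.1 mm: the r=2 cylinder gives a regular 16-gon of circumradius 2 (constant along its height); the r=2.5 cylinder at (5, 5) contributes a regular 16-gon of circumradius 2.5; Taking the union: the 2 present regions are separate (no shared area or edge), so areas and boundary lengths simply add and each stays a separate island — 2 connected regions; (whole slice rotated 65° about Z — lengths, areas and connectivity unchanged). Overall, the cross-section has 2 separate islands. Undo the 65° rotation: the query point maps to (3.101, 5.418) in the un-rotated model frame. The nearest boundary edge runs (2.50, 5.00)→(2.69, 5.96); distance from the point to it = 0.51 mm. (Shell/infill is judged within the island containing the point — the largest one.) The point is inside the cross-section, 0.51 mm from the nearest boundary — within the 0.8 mm shell band (2 × 0.4).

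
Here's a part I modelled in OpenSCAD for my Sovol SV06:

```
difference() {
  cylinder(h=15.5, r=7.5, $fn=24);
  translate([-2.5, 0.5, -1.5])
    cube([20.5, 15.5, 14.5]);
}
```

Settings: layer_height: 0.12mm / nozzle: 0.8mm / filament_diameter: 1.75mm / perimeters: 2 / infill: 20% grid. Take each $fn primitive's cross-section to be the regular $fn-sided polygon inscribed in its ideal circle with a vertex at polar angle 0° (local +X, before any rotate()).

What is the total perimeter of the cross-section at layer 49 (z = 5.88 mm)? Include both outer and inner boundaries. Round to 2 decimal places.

49.63 mm

At z = 5.88 mm: the r=7.5 cylinder gives a regular 24-gon of circumradius 7.5 (constant along its height) (perimeter = 2·24·7.500·sin(180°/24) = 46.99 mm); the 20.5×15.5 cube at (-2.5, 0.5) contributes its full rectangle (perimeter 72.00 mm); After the difference (first − rest): starting from the r=7.5 cylinder, the 20.5×15.5 cube at (-2.5, 0.5) partially overlaps it — only the 56.99 mm² overlap (of its 317.75 mm²) is removed, clipping the outline — boundary = 49.63 mm. Overall, the cross-section is a single solid region. Total boundary length (outer) = 49.63 mm.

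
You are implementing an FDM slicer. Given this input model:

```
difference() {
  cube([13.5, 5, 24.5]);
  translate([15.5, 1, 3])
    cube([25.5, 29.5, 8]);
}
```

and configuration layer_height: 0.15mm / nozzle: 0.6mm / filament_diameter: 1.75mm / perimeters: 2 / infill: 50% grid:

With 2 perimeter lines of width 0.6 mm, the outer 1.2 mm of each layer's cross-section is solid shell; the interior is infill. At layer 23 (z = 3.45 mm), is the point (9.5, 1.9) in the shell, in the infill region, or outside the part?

infill

At z = 3.45 mm: the 13.5×5 cube contributes its full rectangle; the 25.5×29.5 cube at (15.5, 1) contributes its full rectangle; After the difference (first − rest): starting from the 13.5×5 cube, the 25.5×29.5 cube at (15.5, 1) misses the remaining region (no effect) — 1 connected region. Overall, the cross-section is a single solid region. The nearest boundary edge runs (13.50, 0.00)→(0.00, 0.00); distance from the point to it = 1.90 mm. The point is inside the cross-section and 1.90 mm from the nearest boundary — more than the 1.2 mm shell width (2 × 0.6), so it's in the infill interior.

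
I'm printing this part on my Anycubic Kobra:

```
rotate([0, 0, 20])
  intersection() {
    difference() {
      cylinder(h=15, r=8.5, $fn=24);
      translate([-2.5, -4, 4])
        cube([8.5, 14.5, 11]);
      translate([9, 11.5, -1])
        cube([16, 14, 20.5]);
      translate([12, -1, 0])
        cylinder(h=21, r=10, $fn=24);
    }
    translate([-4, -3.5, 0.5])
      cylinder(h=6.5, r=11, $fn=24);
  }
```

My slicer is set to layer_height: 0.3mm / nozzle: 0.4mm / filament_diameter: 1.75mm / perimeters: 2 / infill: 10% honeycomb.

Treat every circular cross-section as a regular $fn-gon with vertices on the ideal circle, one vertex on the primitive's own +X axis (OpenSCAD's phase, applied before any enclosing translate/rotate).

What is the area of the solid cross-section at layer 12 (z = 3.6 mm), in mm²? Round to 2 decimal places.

At z = 3.6 mm: the r=8.5 cylinder gives a regular 24-gon of circumradius 8.5 (constant along its height) (area = (24/2)·8.500²·sin(360°/24) = 224.40 mm²); the cube at (-2.5, -4) does not reach this height (z outside [4, 15]); the 16×14 cube at (9, 11.5) contributes its full rectangle (area 224.00 mm²); the r=10 cylinder at (12, -1) contributes a regular 24-gon of circumradius 10 (area = (24/2)·10.000²·sin(360°/24) = 310.58 mm²); Taking the first minus the rest: starting from the r=8.5 cylinder (224.40 mm²), the 16×14 cube at (9, 11.5) misses the remaining region (no effect); the r=10 cylinder at (12, -1) partially overlaps it — only the 60.96 mm² overlap (of its 310.58 mm²) is removed, clipping the outline — area = 163.44 mm²; the r=11 cylinder at (-4, -3.5) gives a regular 24-gon of circumradius 11 (constant along its height) (area = (24/2)·11.000²·sin(360°/24) = 375.81 mm²); Taking the intersection: the r=11 cylinder at (-4, -3.5) partially overlaps the result so far; clipping to the common part keeps 147.74 mm² — area = 147.74 mm²; (rotated 20° about Z; rotation is an isometry so areas/perimeters/island counts are preserved). Overall, the cross-section is a single solid region. Net area = 147.74 mm².

147.74 mm²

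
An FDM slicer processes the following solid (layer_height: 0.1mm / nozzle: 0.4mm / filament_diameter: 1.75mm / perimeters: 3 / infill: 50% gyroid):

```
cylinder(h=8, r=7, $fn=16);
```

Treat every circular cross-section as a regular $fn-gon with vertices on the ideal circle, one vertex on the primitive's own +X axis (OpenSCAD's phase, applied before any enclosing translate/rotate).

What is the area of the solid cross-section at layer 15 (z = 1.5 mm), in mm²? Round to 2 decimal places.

At z = 1.5 mm: the r=7 cylinder contributes a regular 16-gon of circumradius 7 (area = (16/2)·7.000²·sin(360°/16) = 150.01 mm²). Overall, the cross-section is a single solid region. Net area = 150.01 mm².

150.01 mm²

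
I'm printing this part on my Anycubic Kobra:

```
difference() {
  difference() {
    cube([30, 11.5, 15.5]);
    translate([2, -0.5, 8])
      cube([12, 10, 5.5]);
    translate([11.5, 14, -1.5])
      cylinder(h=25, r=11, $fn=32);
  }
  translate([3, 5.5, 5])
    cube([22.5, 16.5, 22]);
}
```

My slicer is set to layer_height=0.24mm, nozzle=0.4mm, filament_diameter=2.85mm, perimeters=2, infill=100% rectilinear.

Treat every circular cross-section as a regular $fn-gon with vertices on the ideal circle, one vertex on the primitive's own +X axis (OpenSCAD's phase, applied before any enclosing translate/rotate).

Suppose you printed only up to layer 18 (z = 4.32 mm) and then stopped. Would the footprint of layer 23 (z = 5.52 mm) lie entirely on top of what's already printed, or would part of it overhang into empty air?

entirely on top

Compare the two slices. At z = 4.32: the 30×11.5 cube contributes its full rectangle (area 345.00 mm²); the cube at (2, -0.5) is not intersected at this z (z outside [8, 13.5]); the r=11 cylinder at (11.5, 14) gives a regular 32-gon of circumradius 11 (constant along its height) (area = (32/2)·11.000²·sin(360°/32) = 377.69 mm²); After the difference (first − rest): starting from the 30×11.5 cube (345.00 mm²), the r=11 cylinder at (11.5, 14) partially overlaps it — only the 134.49 mm² overlap (of its 377.69 mm²) is removed, clipping the outline — area = 210.51 mm²; the cube at (3, 5.5) is not intersected at this z (z outside [5, 27]); Taking the first minus the rest: none of the subtracted shapes is present at this height, so that combined region is unchanged — area = 210.51 mm². At z = 5.52: the 30×11.5 cube contributes its full rectangle (area 345.00 mm²); the cube at (2, -0.5) is not intersected at this z (z outside [8, 13.5]); the cylinder at (11.5, 14): section is a regular 32-gon, circumradius r=11 (area = (32/2)·11.000²·sin(360°/32) = 377.69 mm²); After the difference (first − rest): starting from the 30×11.5 cube (345.00 mm²), the r=11 cylinder at (11.5, 14) partially overlaps it — only the 134.49 mm² overlap (of its 377.69 mm²) is removed, clipping the outline — area = 210.51 mm²; the cube at (3, 5.5) is present — its section is the full 22.5×16.5 rectangle (area 371.25 mm²); Subtracting the remaining from the first: starting from the result so far (210.51 mm²), the 22.5×16.5 cube at (3, 5.5) partially overlaps it — only the 29.58 mm² overlap (of its 371.25 mm²) is removed, clipping the outline — area = 180.93 mm². Checking containment: the cross-section at z = 5.52 is a subset of the cross-section at z = 4.32.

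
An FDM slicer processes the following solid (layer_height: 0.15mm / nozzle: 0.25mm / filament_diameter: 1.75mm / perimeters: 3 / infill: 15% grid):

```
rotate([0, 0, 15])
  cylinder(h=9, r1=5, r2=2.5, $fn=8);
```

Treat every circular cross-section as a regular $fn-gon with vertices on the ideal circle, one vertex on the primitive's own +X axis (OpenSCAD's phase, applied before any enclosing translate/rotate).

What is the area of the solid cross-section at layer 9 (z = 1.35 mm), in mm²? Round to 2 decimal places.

60.50 mm²

At z = 1.35 mm: the cone contributes a regular 8-gon of circumradius 4.625 (interpolated between r1=5 and r2=2.5 at t=0.150) (area = (8/2)·4.625²·sin(360°/8) = 60.50 mm²); (whole slice rotated 15° about Z — lengths, areas and connectivity unchanged). Overall, the cross-section is a single solid region. Net area = 60.50 mm².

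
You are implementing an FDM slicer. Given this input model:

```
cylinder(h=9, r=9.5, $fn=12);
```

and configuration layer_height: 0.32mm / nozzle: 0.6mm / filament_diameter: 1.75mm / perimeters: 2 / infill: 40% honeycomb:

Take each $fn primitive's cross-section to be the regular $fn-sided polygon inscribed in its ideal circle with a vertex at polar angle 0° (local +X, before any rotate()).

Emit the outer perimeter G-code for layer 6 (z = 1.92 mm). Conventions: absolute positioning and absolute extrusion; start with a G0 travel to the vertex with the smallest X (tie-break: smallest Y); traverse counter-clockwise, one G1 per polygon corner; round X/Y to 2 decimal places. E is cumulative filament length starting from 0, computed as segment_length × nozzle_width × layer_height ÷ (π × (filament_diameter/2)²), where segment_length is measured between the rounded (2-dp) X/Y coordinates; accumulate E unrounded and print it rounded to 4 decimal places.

G0 X-9.50 Y0.00 Z1.92
G1 X-8.23 Y-4.75 E0.3925
G1 X-4.75 Y-8.23 E0.7853
G1 X0.00 Y-9.50 E1.1778
G1 X4.75 Y-8.23 E1.5703
G1 X8.23 Y-4.75 E1.9632
G1 X9.50 Y0.00 E2.3556
G1 X8.23 Y4.75 E2.7481
G1 X4.75 Y8.23 E3.1410
G1 X0.00 Y9.50 E3.5335
G1 X-4.75 Y8.23 E3.9259
G1 X-8.23 Y4.75 E4.3188
G1 X-9.50 Y0.00 E4.7113

At z = 1.92 mm: the cylinder: section is a regular 12-gon, circumradius r=9.5. The outline is a single polygon with 12 vertices. Extrusion per mm of travel: 0.6 × 0.32 / (π × 0.875²) = 0.079824. Accumulating E over each segment gives final E = 4.7113.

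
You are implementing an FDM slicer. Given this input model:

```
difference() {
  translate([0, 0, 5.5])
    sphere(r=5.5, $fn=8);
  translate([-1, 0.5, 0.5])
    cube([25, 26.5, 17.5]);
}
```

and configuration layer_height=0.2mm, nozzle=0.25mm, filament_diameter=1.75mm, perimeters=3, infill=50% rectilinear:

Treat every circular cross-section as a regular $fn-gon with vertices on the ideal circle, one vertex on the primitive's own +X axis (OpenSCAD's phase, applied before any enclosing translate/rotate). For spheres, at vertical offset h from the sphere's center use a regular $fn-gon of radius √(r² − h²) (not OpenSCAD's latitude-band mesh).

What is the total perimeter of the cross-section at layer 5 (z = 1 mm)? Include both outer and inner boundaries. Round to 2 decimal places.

20.18 mm

At z = 1 mm: the r=5.5 sphere slices to a regular 8-gon of circumradius 3.162 (√(r²−h²) with h=4.5 from center) (perimeter = 2·8·3.162·sin(180°/8) = 19.36 mm); the cube at (-1, 0.5) (footprint 25×26.5) is included at this height (perimeter 103.00 mm); Subtracting the remaining from the first: starting from the r=5.5 sphere, the 25×26.5 cube at (-1, 0.5) partially overlaps it — only the 8.00 mm² overlap (of its 662.50 mm²) is removed, clipping the outline — boundary = 20.18 mm. Overall, the cross-section is a single solid region. Total boundary length (outer) = 20.18 mm.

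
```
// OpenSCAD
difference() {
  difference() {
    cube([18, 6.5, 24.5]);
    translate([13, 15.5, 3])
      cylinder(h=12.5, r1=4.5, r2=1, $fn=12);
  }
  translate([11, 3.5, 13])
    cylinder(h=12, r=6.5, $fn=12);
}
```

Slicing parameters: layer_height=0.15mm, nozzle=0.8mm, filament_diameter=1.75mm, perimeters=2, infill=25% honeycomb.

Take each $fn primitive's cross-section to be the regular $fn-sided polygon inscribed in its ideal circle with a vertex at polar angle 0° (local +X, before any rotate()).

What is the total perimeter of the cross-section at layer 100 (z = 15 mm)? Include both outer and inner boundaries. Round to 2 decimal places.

At z = 15 mm: the cube (footprint 18×6.5) is included at this height (perimeter 49.00 mm); the cone at (13, 15.5) (r1=4.5→r2=1) has section circumradius 1.140 here — a regular 12-gon (perimeter = 2·12·1.140·sin(180°/12) = 7.08 mm); Taking the first minus the rest: starting from the 18×6.5 cube, the cone at (13, 15.5) misses the remaining region (no effect) — boundary = 49.00 mm; the r=6.5 cylinder at (11, 3.5) gives a regular 12-gon of circumradius 6.5 (constant along its height) (perimeter = 2·12·6.500·sin(180°/12) = 40.38 mm); Subtracting the remaining from the first: starting from that combined region, the r=6.5 cylinder at (11, 3.5) partially overlaps it — only the 78.76 mm² overlap (of its 126.75 mm²) is removed, clipping the outline — boundary = 40.50 mm. Overall, the cross-section has 2 separate islands. Total boundary length (outer) = 40.50 mm.

40.50 mm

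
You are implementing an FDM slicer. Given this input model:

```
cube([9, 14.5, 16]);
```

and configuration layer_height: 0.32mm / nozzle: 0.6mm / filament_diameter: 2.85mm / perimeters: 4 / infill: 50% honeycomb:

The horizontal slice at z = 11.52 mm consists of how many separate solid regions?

At z = 11.52 mm: the 9×14.5 cube contributes its full rectangle. The result has 1 disconnected region.

1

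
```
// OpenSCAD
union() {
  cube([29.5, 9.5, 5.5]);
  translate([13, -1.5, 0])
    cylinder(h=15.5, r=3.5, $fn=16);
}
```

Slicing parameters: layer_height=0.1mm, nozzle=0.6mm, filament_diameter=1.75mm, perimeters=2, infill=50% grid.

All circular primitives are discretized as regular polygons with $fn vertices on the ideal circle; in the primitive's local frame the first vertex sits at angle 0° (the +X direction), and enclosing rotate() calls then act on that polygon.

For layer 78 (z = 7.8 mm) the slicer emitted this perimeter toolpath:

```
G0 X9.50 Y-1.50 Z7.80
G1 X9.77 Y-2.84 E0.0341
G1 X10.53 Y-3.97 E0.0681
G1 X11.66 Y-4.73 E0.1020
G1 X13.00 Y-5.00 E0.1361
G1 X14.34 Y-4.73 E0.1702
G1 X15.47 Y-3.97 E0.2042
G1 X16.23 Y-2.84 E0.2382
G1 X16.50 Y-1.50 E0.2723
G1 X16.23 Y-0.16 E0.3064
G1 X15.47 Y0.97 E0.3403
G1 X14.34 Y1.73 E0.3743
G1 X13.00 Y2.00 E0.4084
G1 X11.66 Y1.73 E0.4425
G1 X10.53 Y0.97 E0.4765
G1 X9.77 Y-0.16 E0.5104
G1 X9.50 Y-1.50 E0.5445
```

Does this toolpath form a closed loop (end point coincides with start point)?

Start point (G0): (9.50, -1.50). End point (last G1): the path returns to the start — closed.

yes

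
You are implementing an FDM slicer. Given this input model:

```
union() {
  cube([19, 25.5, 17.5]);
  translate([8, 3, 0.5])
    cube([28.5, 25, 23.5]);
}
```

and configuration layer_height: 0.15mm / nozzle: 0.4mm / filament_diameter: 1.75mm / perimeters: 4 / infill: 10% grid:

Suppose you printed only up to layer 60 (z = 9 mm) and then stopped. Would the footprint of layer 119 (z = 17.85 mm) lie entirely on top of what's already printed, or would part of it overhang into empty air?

Compare the two slices. At z = 9: the cube (footprint 19×25.5) is included at this height (area 484.50 mm²); the 28.5×25 cube at (8, 3) contributes its full rectangle (area 712.50 mm²); Merging all regions: the regions partially overlap — summed areas 1197.00 mm² minus the doubly-counted overlap 247.50 mm² gives 949.50 mm² — area = 949.50 mm². At z = 17.85: the cube is not intersected at this z (z outside [0, 17.5]); the cube at (8, 3) (footprint 28.5×25) is included at this height (area 712.50 mm²); Merging all regions: only the 28.5×25 cube at (8, 3) is present, so the union is just that shape — area = 712.50 mm². Checking containment: the cross-section at z = 17.85 is a subset of the cross-section at z = 9.

entirely on top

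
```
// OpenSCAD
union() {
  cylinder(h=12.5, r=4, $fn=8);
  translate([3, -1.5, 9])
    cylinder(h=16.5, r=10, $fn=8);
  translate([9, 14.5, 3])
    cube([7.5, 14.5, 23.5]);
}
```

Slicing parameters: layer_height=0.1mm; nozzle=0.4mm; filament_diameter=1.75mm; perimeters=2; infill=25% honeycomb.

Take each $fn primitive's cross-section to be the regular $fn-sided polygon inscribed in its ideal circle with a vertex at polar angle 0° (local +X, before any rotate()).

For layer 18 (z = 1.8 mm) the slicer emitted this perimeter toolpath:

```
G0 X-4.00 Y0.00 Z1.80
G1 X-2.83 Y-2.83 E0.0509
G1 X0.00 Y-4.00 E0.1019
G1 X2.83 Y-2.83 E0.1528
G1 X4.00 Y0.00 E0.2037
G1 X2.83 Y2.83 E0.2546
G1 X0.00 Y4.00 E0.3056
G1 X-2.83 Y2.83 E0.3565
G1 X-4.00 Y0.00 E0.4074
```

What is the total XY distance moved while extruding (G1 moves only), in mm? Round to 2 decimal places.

24.50 mm

Sum the Euclidean lengths of each G1 segment: total = 24.50 mm.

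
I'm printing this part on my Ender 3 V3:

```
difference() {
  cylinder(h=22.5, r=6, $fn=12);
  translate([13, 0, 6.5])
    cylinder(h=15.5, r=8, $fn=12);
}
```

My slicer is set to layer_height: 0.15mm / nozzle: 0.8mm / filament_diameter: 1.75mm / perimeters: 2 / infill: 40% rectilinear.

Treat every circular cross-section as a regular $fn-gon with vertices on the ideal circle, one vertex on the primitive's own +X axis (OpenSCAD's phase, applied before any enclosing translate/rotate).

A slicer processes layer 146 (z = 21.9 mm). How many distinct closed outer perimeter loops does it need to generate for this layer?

1

At z = 21.9 mm: the r=6 cylinder contributes a regular 12-gon of circumradius 6; the r=8 cylinder at (13, 0) gives a regular 12-gon of circumradius 8 (constant along its height); After the difference (first − rest): starting from the r=6 cylinder, the r=8 cylinder at (13, 0) partially overlaps it — only the 1.87 mm² overlap (of its 192.00 mm²) is removed, clipping the outline — 1 connected region. The result has 1 disconnected region.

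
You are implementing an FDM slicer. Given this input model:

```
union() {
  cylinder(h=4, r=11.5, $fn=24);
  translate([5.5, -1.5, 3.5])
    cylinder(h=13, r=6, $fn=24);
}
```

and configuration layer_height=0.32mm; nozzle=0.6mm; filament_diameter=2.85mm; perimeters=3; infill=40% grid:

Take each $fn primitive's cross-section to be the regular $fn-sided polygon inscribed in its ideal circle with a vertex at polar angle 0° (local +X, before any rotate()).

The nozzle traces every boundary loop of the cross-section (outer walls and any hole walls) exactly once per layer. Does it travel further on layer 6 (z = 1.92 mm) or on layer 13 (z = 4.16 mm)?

Layer 6 (z = 1.92): the cylinder: section is a regular 24-gon, circumradius r=11.5 (perimeter = 2·24·11.500·sin(180°/24) = 72.05 mm); the cylinder at (5.5, -1.5) is absent (z outside [3.5, 16.5]); Combining (union): only the r=11.5 cylinder is present, so the union is just that shape — boundary = 72.05 mm. So its perimeter = 72.05 mm. Layer 13 (z = 4.16): the cylinder does not reach this height (z outside [0, 4]); the cylinder at (5.5, -1.5): section is a regular 24-gon, circumradius r=6 (perimeter = 2·24·6.000·sin(180°/24) = 37.59 mm); Combining (union): only the r=6 cylinder at (5.5, -1.5) is present, so the union is just that shape — boundary = 37.59 mm. So its perimeter = 37.59 mm. Layer 6 is larger (72.05 vs 37.59 mm).

layer 6 (z = 1.92 mm)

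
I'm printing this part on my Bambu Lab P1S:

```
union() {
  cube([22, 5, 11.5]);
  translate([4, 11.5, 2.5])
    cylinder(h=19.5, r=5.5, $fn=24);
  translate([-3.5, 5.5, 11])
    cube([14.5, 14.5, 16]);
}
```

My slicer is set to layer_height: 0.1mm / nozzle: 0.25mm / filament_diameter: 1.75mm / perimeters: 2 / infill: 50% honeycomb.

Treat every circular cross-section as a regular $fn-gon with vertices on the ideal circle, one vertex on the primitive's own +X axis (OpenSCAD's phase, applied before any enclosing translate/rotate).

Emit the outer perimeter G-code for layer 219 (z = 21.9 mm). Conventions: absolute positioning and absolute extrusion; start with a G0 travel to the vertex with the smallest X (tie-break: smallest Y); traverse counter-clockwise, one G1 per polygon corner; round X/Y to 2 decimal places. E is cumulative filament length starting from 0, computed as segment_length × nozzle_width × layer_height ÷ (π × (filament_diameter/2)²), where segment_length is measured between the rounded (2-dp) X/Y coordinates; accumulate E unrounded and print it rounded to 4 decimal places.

At z = 21.9 mm: the cube does not reach this height (z outside [0, 11.5]); the cylinder at (4, 11.5): section is a regular 24-gon, circumradius r=5.5; the cube at (-3.5, 5.5) is present — its section is the full 14.5×14.5 rectangle; Combining (union): the r=5.5 cylinder at (4, 11.5) lies entirely inside the 14.5×14.5 cube at (-3.5, 5.5), so the union is just the 14.5×14.5 cube at (-3.5, 5.5) — 1 connected region. The outline is a single polygon with 4 vertices. Extrusion per mm of travel: 0.25 × 0.1 / (π × 0.875²) = 0.010394. Accumulating E over each segment gives final E = 0.6028.

G0 X-3.50 Y5.50 Z21.90
G1 X11.00 Y5.50 E0.1507
G1 X11.00 Y20.00 E0.3014
G1 X-3.50 Y20.00 E0.4521
G1 X-3.50 Y5.50 E0.6028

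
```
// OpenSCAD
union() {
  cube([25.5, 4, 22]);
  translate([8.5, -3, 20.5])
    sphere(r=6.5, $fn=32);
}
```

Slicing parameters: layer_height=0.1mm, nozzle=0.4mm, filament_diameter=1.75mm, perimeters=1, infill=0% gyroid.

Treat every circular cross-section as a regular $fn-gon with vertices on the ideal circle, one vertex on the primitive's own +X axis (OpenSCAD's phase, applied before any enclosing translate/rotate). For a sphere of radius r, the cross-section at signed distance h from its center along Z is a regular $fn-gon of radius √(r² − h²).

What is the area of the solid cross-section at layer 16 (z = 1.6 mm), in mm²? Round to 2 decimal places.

At z = 1.6 mm: the cube (footprint 25.5×4) is included at this height (area 102.00 mm²); the sphere at (8.5, -3) is not intersected at this z (|z−center|=18.900 > r=6.5); Taking the union: only the 25.5×4 cube is present, so the union is just that shape — area = 102.00 mm². Overall, the cross-section is a single solid region. Net area = 102.00 mm².

102.00 mm²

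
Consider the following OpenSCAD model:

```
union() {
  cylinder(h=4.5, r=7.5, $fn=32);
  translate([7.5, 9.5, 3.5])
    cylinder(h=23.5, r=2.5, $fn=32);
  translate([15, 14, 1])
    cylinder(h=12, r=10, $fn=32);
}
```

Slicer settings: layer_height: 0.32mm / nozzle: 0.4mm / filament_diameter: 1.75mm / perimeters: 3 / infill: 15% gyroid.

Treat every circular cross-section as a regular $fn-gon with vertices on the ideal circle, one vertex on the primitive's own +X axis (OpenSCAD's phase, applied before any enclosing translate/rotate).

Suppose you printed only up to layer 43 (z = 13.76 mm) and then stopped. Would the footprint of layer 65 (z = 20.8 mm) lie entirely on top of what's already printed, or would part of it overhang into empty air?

Compare the two slices. At z = 13.76: the cylinder does not reach this height (z outside [0, 4.5]); the r=2.5 cylinder at (7.5, 9.5) gives a regular 32-gon of circumradius 2.5 (constant along its height) (area = (32/2)·2.500²·sin(360°/32) = 19.51 mm²); the cylinder at (15, 14) is absent (z outside [1, 13]); Taking the union: only the r=2.5 cylinder at (7.5, 9.5) is present, so the union is just that shape — area = 19.51 mm². At z = 20.8: the cylinder is not intersected at this z (z outside [0, 4.5]); the r=2.5 cylinder at (7.5, 9.5) contributes a regular 32-gon of circumradius 2.5 (area = (32/2)·2.500²·sin(360°/32) = 19.51 mm²); the cylinder at (15, 14) is not intersected at this z (z outside [1, 13]); Taking the union: only the r=2.5 cylinder at (7.5, 9.5) is present, so the union is just that shape — area = 19.51 mm². Checking containment: the cross-section at z = 20.8 is a subset of the cross-section at z = 13.76.

entirely on top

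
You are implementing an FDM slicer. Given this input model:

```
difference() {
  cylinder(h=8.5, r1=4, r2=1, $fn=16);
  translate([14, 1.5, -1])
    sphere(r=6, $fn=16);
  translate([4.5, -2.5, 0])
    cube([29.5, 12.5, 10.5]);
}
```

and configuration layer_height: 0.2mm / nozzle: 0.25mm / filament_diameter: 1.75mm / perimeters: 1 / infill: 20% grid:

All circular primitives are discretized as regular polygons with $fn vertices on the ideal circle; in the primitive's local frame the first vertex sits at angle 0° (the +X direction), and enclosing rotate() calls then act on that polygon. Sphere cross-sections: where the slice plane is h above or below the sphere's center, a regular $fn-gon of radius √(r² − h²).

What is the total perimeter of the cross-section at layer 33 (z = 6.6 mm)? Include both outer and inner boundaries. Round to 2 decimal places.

At z = 6.6 mm: the cone contributes a regular 16-gon of circumradius 1.671 (interpolated between r1=4 and r2=1 at t=0.776) (perimeter = 2·16·1.671·sin(180°/16) = 10.43 mm); the sphere at (14, 1.5) does not reach this height (|z−center|=7.600 > r=6); the cube at (4.5, -2.5) is present — its section is the full 29.5×12.5 rectangle (perimeter 84.00 mm); Taking the first minus the rest: starting from the cone, the 29.5×12.5 cube at (4.5, -2.5) misses the remaining region (no effect) — boundary = 10.43 mm. Overall, the cross-section is a single solid region. Total boundary length (outer) = 10.43 mm.

10.43 mm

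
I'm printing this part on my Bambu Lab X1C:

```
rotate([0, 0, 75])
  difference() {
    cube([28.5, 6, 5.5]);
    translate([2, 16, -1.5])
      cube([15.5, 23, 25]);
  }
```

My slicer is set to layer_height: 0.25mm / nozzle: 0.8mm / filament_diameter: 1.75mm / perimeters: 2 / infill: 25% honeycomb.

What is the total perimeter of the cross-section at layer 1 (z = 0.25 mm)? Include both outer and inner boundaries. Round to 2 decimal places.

At z = 0.25 mm: the cube is present — its section is the full 28.5×6 rectangle (perimeter 69.00 mm); the cube at (2, 16) is present — its section is the full 15.5×23 rectangle (perimeter 77.00 mm); Taking the first minus the rest: starting from the 28.5×6 cube, the 15.5×23 cube at (2, 16) misses the remaining region (no effect) — boundary = 69.00 mm; (rotated 75° about Z; rotation is an isometry so areas/perimeters/island counts are preserved). Overall, the cross-section is a single solid region. Total boundary length (outer) = 69.00 mm.

69.00 mm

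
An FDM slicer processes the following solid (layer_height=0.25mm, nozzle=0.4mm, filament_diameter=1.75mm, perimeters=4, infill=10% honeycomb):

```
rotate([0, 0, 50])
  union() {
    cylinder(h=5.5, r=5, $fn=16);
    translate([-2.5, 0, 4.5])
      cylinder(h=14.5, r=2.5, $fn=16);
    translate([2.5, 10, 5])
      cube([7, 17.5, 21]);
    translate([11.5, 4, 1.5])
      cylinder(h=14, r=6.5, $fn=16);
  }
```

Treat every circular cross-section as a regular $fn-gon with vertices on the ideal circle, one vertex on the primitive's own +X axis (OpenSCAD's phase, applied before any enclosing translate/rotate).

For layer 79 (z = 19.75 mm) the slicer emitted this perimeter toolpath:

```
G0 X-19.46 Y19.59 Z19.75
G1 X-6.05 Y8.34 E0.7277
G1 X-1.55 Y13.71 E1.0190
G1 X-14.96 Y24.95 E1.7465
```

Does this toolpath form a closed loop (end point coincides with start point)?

Start point (G0): (-19.46, 19.59). End point (last G1): the path does not return to the start — open.

no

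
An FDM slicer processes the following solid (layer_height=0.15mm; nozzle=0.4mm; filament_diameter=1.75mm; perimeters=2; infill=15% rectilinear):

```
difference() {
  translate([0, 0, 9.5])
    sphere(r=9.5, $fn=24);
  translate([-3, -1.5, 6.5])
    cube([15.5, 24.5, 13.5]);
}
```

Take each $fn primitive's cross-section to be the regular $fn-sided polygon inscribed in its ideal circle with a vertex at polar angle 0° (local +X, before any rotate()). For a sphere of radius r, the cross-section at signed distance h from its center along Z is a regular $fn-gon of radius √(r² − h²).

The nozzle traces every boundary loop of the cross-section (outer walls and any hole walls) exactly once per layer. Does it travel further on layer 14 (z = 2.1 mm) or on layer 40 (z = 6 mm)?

Layer 14 (z = 2.1): the sphere: section is a regular 24-gon, circumradius = √(r²−h²) = √(9.5²−7.4²) = 5.957 (perimeter = 2·24·5.957·sin(180°/24) = 37.32 mm); the cube at (-3, -1.5) is not intersected at this z (z outside [6.5, 20]); Subtracting the remaining from the first: none of the subtracted shapes is present at this height, so the r=9.5 sphere is unchanged — boundary = 37.32 mm. So its perimeter = 37.32 mm. Layer 40 (z = 6): the r=9.5 sphere slices to a regular 24-gon of circumradius 8.832 (√(r²−h²) with h=3.5 from center) (perimeter = 2·24·8.832·sin(180°/24) = 55.33 mm); the cube at (-3, -1.5) is not intersected at this z (z outside [6.5, 20]); Subtracting the remaining from the first: none of the subtracted shapes is present at this height, so the r=9.5 sphere is unchanged — boundary = 55.33 mm. So its perimeter = 55.33 mm. Layer 40 is larger (55.33 vs 37.32 mm).

layer 40 (z = 6 mm)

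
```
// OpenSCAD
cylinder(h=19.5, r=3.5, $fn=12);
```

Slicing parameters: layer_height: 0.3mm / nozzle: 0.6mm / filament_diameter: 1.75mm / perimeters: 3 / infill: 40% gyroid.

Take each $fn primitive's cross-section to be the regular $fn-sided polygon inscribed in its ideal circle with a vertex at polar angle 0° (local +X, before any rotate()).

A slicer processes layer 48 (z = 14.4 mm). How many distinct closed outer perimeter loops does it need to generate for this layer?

1

At z = 14.4 mm: the cylinder: section is a regular 12-gon, circumradius r=3.5. The result has 1 disconnected region.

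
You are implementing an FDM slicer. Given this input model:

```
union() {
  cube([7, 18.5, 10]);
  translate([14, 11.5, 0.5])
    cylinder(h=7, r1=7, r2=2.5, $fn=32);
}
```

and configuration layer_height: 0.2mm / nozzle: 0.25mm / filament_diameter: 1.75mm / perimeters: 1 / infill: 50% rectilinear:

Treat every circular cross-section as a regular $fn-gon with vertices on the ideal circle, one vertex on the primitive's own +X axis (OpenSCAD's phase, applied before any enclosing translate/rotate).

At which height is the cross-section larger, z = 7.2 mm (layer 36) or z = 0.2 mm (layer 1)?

layer 36 (z = 7.2 mm)

Layer 36 (z = 7.2): the cube (footprint 7×18.5) is included at this height (area 129.50 mm²); the cone at (14, 11.5) (r1=7→r2=2.5) has section circumradius 2.693 here — a regular 32-gon (area = (32/2)·2.693²·sin(360°/32) = 22.64 mm²); Combining (union): the 2 present regions are separate (no shared area or edge), so areas and boundary lengths simply add and each stays a separate island — area = 152.14 mm². So its area = 152.14 mm². Layer 1 (z = 0.2): the cube is present — its section is the full 7×18.5 rectangle (area 129.50 mm²); the cone at (14, 11.5) is not intersected at this z (z outside [0.5, 7.5]); Merging all regions: only the 7×18.5 cube is present, so the union is just that shape — area = 129.50 mm². So its area = 129.50 mm². Layer 36 is larger (152.14 vs 129.50 mm²).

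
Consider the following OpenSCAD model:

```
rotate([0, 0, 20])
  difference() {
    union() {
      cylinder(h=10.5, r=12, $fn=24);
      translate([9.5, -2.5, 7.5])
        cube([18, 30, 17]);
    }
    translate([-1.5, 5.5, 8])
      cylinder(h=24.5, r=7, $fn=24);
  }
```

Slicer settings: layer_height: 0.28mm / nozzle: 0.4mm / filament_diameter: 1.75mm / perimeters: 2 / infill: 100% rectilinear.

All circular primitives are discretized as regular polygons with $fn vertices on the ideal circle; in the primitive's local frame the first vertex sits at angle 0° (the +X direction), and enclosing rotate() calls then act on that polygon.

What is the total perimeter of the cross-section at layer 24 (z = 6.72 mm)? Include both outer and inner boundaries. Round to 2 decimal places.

At z = 6.72 mm: the r=12 cylinder gives a regular 24-gon of circumradius 12 (constant along its height) (perimeter = 2·24·12.000·sin(180°/24) = 75.18 mm); the cube at (9.5, -2.5) is absent (z outside [7.5, 24.5]); Taking the union: only the r=12 cylinder is present, so the union is just that shape — boundary = 75.18 mm; the cylinder at (-1.5, 5.5) is not intersected at this z (z outside [8, 32.5]); Taking the first minus the rest: none of the subtracted shapes is present at this height, so that combined region is unchanged — boundary = 75.18 mm; (whole slice rotated 20° about Z — lengths, areas and connectivity unchanged). Overall, the cross-section is a single solid region. Total boundary length (outer) = 75.18 mm.

75.18 mm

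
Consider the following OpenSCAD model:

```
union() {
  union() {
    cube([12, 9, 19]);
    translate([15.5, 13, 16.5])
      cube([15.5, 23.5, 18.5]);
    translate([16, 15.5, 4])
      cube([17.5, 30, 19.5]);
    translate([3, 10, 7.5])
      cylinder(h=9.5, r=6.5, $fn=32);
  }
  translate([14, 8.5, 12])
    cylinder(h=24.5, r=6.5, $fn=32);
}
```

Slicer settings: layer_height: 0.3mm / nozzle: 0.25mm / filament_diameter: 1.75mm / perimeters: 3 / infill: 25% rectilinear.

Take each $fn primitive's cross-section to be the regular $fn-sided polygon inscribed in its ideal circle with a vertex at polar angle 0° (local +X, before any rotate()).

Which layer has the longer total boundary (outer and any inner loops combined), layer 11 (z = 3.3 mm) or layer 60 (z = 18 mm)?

layer 60 (z = 18 mm)

Layer 11 (z = 3.3): the 12×9 cube contributes its full rectangle (perimeter 42.00 mm); the cube at (15.5, 13) does not reach this height (z outside [16.5, 35]); the cube at (16, 15.5) is absent (z outside [4, 23.5]); the cylinder at (3, 10) is not intersected at this z (z outside [7.5, 17]); Merging all regions: only the 12×9 cube is present, so the union is just that shape — boundary = 42.00 mm; the cylinder at (14, 8.5) is absent (z outside [12, 36.5]); Combining (union): only the result so far is present, so the union is just that shape — boundary = 42.00 mm. So its perimeter = 42.00 mm. Layer 60 (z = 18): the 12×9 cube contributes its full rectangle (perimeter 42.00 mm); the cube at (15.5, 13) is present — its section is the full 15.5×23.5 rectangle (perimeter 78.00 mm); the cube at (16, 15.5) is present — its section is the full 17.5×30 rectangle (perimeter 95.00 mm); the cylinder at (3, 10) does not reach this height (z outside [7.5, 17]); Combining (union): the regions partially overlap (shared area 315.00 mm²), so the edge portions inside another operand are dropped and the merged outline is re-measured after clipping — boundary = 143.00 mm; the r=6.5 cylinder at (14, 8.5) contributes a regular 32-gon of circumradius 6.5 (perimeter = 2·32·6.500·sin(180°/32) = 40.78 mm); Taking the union: the regions partially overlap (shared area 25.94 mm²), so the edge portions inside another operand are dropped and the merged outline is re-measured after clipping — boundary = 155.33 mm. So its perimeter = 155.33 mm. Layer 60 is larger (155.33 vs 42.00 mm).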